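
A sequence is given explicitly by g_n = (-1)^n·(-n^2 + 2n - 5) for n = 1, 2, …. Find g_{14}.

(-1)^14 = 1; -n^2 + 2n - 5 at n=14 is -173; so g_{14} = -173.

-173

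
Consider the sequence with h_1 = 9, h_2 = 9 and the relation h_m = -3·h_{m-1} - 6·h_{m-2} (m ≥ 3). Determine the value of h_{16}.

4389309

Iterate the recurrence:
h_3 = -81, h_4 = 189, h_5 = -81, …, h_{13} = 518319, h_{14} = -1646811, h_{15} = 1830519, h_{16} = 4389309.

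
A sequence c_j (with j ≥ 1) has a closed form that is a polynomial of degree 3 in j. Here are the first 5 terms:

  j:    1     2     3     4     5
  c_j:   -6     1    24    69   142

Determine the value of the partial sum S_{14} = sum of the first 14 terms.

1st diffs: 7, 23, 45, 73.
2nd diffs: 16, 22, 28.
3rd diffs: 6, 6 (constant).
Newton forward-difference form: c_j = -6 + 7·C(j-1,1) + 16·C(j-1,2) + 6·C(j-1,3).
Continuing: …, 249, 396, 589, 834, …, c_{14} = 3049.
Summing j = 1..14 (14 terms) gives 12383.

12383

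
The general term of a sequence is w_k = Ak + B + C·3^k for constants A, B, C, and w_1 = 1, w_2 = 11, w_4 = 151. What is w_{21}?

20920706361

Plug in k = 1, 2, 4: A + B + 3C = 1; 2A + B + 9C = 11; 4A + B + 81C = 151.
Subtracting the first from the second: A + 6C = 10.
Subtracting the second from the third: 2A + 72C = 140.
Solving: C = 2, A = -2, then B = -3.
Hence w_{21} = -2·21 + (-3) + 2·10460353203 = 20920706361.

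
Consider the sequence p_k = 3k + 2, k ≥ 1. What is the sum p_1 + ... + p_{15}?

Over k = 1..15: Σk = 120.
Total = (3)·120 + (2)·15 = 390.

390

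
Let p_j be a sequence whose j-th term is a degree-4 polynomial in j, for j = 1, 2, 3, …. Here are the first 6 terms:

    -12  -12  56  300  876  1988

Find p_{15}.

93536

1st diffs: 0, 68, 244, 576, 1112.
2nd diffs: 68, 176, 332, 536.
3rd diffs: 108, 156, 204.
4th diffs: 48, 48 (constant).
Newton forward-difference form: p_j = -12 + 68·C(j-1,2) + 108·C(j-1,3) + 48·C(j-1,4).
At j = 15: j-1 = 14, so p_{15} = -12 + 6188 + 39312 + 48048 = 93536.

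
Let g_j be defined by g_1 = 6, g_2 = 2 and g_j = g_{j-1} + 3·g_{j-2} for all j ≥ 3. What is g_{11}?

11462

Step forward from the initial values:
g_3 = 20, g_4 = 26, g_5 = 86, g_6 = 164, g_7 = 422, g_8 = 914, g_9 = 2180, g_{10} = 4922, g_{11} = 11462.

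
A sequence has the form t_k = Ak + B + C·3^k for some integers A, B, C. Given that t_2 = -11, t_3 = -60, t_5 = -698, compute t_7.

Plug in k = 2, 3, 5: 2A + B + 9C = -11; 3A + B + 27C = -60; 5A + B + 243C = -698.
Subtracting the first from the second: A + 18C = -49.
Subtracting the second from the third: 2A + 216C = -638.
Solving: C = -3, A = 5, then B = 6.
Hence t_7 = 5·7 + 6 + (-3)·2187 = -6520.

-6520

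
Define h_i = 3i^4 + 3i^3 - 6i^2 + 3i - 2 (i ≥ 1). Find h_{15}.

160693

h_{15} = 3·15^4 + 3·15^3 - 6·15^2 + 3·15 - 2 = 160693.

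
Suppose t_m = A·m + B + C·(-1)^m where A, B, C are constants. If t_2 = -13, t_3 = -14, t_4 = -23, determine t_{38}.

The three given values yield: 2A + B + C = -13; 3A + B - C = -14; 4A + B + C = -23.
Subtracting the first from the second: A - 2C = -1.
Subtracting the second from the third: A + 2C = -9.
Solving: C = -2, A = -5, then B = -1.
So t_m = -5·m + (-1) + (-2)·(-1)^m; at m=38 this is -193.

-193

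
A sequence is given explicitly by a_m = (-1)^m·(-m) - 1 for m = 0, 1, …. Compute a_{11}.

(-1)^11 = -1; -m at m=11 is -11; so a_{11} = 10.

10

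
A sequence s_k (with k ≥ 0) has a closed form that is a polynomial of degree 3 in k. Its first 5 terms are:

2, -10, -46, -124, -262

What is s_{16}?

1st diffs: -12, -36, -78, -138.
2nd diffs: -24, -42, -60.
3rd diffs: -18, -18 (constant).
So s_k = -3k^3 - 3k^2 - 6k + 2.
Evaluating at k = 16 gives s_{16} = -13150.

-13150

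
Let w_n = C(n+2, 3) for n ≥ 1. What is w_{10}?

220

C(12, 3) = 220, so w_{10} = 220.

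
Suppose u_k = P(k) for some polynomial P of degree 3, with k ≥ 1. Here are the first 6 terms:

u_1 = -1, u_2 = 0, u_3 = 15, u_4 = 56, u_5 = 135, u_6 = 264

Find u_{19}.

11951

1st diffs: 1, 15, 41, 79, 129.
2nd diffs: 14, 26, 38, 50.
3rd diffs: 12, 12, 12 (constant).
Newton forward-difference form: u_k = -1 + 1·C(k-1,1) + 14·C(k-1,2) + 12·C(k-1,3).
At k = 19: k-1 = 18, so u_{19} = -1 + 18 + 2142 + 9792 = 11951.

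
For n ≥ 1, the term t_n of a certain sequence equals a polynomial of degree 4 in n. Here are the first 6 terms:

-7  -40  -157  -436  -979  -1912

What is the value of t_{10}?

-12904

1st diffs: -33, -117, -279, -543, -933.
2nd diffs: -84, -162, -264, -390.
3rd diffs: -78, -102, -126.
4th diffs: -24, -24 (constant).
Newton forward-difference form: t_n = -7 + (-33)·C(n-1,1) + (-84)·C(n-1,2) + (-78)·C(n-1,3) + (-24)·C(n-1,4).
At n = 10: n-1 = 9, so t_{10} = -7 - 297 - 3024 - 6552 - 3024 = -12904.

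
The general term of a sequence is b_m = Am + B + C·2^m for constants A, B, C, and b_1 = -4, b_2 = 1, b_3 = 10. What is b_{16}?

The three given values yield: A + B + 2C = -4; 2A + B + 4C = 1; 3A + B + 8C = 10.
Subtracting the first from the second: A + 2C = 5.
Subtracting the second from the third: A + 4C = 9.
Solving: C = 2, A = 1, then B = -9.
So b_m = 1·m + (-9) + 2·2^m; at m=16 this is 131079.

131079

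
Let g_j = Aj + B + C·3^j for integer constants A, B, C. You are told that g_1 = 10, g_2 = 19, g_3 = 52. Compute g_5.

The three given values yield: A + B + 3C = 10; 2A + B + 9C = 19; 3A + B + 27C = 52.
Subtracting the first from the second: A + 6C = 9.
Subtracting the second from the third: A + 18C = 33.
Solving: C = 2, A = -3, then B = 7.
So g_j = -3·j + 7 + 2·3^j; at j=5 this is 478.

478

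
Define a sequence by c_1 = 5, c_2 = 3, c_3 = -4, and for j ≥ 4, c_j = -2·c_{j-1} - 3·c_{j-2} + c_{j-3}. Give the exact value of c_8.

11

Compute successive terms:
c_4 = 4;  c_5 = 7;  c_6 = -30;  c_7 = 43;  c_8 = 11.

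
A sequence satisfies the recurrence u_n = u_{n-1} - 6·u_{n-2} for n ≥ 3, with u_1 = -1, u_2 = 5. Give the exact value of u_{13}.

Iterate the recurrence:
u_3 = 11  u_4 = -19  u_5 = -85  …  u_{10} = -5059  u_{11} = 12155  u_{12} = 42509  u_{13} = -30421.

-30421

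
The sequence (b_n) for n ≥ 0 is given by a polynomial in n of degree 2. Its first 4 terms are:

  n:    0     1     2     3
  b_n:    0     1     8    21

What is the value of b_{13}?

481

1st diffs: 1, 7, 13.
2nd diffs: 6, 6 (constant).
Newton forward-difference form: b_n = 1·C(n,1) + 6·C(n,2).
At n = 13: n = 13, so b_{13} = 13 + 468 = 481.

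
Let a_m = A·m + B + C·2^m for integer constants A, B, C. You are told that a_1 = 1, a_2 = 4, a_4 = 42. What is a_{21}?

The three given values yield: A + B + 2C = 1; 2A + B + 4C = 4; 4A + B + 16C = 42.
Subtracting the first from the second: A + 2C = 3.
Subtracting the second from the third: 2A + 12C = 38.
Solving: C = 4, A = -5, then B = -2.
Hence a_{21} = -5·21 + (-2) + 4·2097152 = 8388501.

8388501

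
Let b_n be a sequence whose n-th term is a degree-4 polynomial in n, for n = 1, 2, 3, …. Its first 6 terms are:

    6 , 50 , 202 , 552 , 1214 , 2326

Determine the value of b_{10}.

1st diffs: 44, 152, 350, 662, 1112.
2nd diffs: 108, 198, 312, 450.
3rd diffs: 90, 114, 138.
4th diffs: 24, 24 (constant).
Newton forward-difference form: b_n = 6 + 44·C(n-1,1) + 108·C(n-1,2) + 90·C(n-1,3) + 24·C(n-1,4).
At n = 10: n-1 = 9, so b_{10} = 6 + 396 + 3888 + 7560 + 3024 = 14874.

14874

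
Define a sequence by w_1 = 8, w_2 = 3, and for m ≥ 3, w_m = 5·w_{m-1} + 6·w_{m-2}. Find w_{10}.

Step forward from the initial values:
w_3 = 63;  w_4 = 333;  w_5 = 2043;  w_6 = 12213;  w_7 = 73323;  w_8 = 439893;  w_9 = 2639403;  w_{10} = 15836373.
(Characteristic roots are 6 and -1.)

15836373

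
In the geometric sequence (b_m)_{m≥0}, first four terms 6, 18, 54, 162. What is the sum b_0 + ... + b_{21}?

Common ratio r = 3.
b_m = 6·3^(m-0).
S = 6·(3^22 - 1)/(3 - 1) = 6·(31381059609 - 1)/(2) = 94143178824.

94143178824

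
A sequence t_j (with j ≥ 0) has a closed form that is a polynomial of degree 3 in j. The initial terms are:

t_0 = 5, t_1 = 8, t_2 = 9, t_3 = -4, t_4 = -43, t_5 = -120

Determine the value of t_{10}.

-1495

1st diffs: 3, 1, -13, -39, -77.
2nd diffs: -2, -14, -26, -38.
3rd diffs: -12, -12, -12 (constant).
So t_j = -2j^3 + 5j^2 + 5.
Evaluating at j = 10 gives t_{10} = -1495.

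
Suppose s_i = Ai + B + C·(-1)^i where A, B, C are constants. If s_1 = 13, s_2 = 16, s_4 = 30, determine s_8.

Write the equations: A + B - C = 13; 2A + B + C = 16; 4A + B + C = 30.
Subtracting the first from the second: A + 2C = 3.
Subtracting the second from the third: 2A = 14.
Solving: C = -2, A = 7, then B = 4.
Therefore s_8 = 56 + 4 + (-2)·1 = 58.

58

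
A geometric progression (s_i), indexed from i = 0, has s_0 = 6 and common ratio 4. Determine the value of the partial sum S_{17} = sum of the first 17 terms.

s_i = 6·4^(i-0).
S = 6·(4^17 - 1)/(4 - 1) = 6·(17179869184 - 1)/(3) = 34359738366.

34359738366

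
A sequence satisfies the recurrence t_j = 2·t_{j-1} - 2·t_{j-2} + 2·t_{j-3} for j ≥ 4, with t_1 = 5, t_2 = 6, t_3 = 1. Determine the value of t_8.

24

Iterate the recurrence:
t_4 = 0; t_5 = 10; t_6 = 22; t_7 = 24; t_8 = 24.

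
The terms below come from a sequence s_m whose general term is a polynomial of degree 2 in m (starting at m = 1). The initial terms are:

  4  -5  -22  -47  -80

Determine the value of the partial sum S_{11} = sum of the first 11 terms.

-1771

1st diffs: -9, -17, -25, -33.
2nd diffs: -8, -8, -8 (constant).
Newton forward-difference form: s_m = 4 + (-9)·C(m-1,1) + (-8)·C(m-1,2).
Continuing: …, -121, -170, -227, -292, …, s_{11} = -446.
Summing m = 1..11 (11 terms) gives -1771.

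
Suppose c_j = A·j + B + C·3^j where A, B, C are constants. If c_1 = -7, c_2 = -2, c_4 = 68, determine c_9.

At j = 1, 2, 4: A + B + 3C = -7; 2A + B + 9C = -2; 4A + B + 81C = 68.
Subtracting the first from the second: A + 6C = 5.
Subtracting the second from the third: 2A + 72C = 70.
Solving: C = 1, A = -1, then B = -9.
Therefore c_9 = -9 + (-9) + 1·19683 = 19665.

19665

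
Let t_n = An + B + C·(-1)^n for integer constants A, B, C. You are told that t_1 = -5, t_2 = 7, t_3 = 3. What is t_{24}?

95

Plug in n = 1, 2, 3: A + B - C = -5; 2A + B + C = 7; 3A + B - C = 3.
Subtracting the first from the second: A + 2C = 12.
Subtracting the second from the third: A - 2C = -4.
Solving: C = 4, A = 4, then B = -5.
Therefore t_{24} = 96 + (-5) + 4·1 = 95.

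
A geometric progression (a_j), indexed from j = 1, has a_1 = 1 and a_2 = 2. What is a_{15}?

Common ratio r = 2.
a_j = 1·2^(j-1).
a_{15} = 1·2^14 = 16384.

16384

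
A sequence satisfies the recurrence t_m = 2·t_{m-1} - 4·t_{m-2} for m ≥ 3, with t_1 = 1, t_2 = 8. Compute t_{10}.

-512

Step forward from the initial values:
t_3 = 12, t_4 = -8, t_5 = -64, t_6 = -96, t_7 = 64, t_8 = 512, t_9 = 768, t_{10} = -512.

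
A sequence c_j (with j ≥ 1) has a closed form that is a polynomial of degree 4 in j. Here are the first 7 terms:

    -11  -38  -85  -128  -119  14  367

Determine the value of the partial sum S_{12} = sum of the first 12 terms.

1st diffs: -27, -47, -43, 9, 133, 353.
2nd diffs: -20, 4, 52, 124, 220.
3rd diffs: 24, 48, 72, 96.
4th diffs: 24, 24, 24 (constant).
Newton forward-difference form: c_j = -11 + (-27)·C(j-1,1) + (-20)·C(j-1,2) + 24·C(j-1,3) + 24·C(j-1,4).
Continuing: …, 1060, 2237, 4066, 6739, …, c_{12} = 10472.
Summing j = 1..12 (12 terms) gives 24574.

24574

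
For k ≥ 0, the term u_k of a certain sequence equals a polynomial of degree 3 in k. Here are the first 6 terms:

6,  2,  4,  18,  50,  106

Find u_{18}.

5748

1st diffs: -4, 2, 14, 32, 56.
2nd diffs: 6, 12, 18, 24.
3rd diffs: 6, 6, 6 (constant).
Newton forward-difference form: u_k = 6 + (-4)·C(k,1) + 6·C(k,2) + 6·C(k,3).
At k = 18: k = 18, so u_{18} = 6 - 72 + 918 + 4896 = 5748.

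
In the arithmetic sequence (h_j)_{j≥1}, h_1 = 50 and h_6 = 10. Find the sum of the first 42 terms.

-4788

Common difference d = (10 - 50) / (6 - 1) = -8.
h_j = 50 + (j - 1)·(-8).
h_{42} = -278; S = 42·(50 + (-278))/2 = -4788.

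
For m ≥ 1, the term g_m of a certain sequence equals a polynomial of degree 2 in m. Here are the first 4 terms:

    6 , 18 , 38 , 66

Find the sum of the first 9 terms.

1158

1st diffs: 12, 20, 28.
2nd diffs: 8, 8 (constant).
Newton forward-difference form: g_m = 6 + 12·C(m-1,1) + 8·C(m-1,2).
Continuing: …, 102, 146, 198, 258, …, g_9 = 326.
Summing m = 1..9 (9 terms) gives 1158.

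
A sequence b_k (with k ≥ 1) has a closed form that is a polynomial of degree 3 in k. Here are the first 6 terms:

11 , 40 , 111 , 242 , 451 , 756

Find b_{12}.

5610

1st diffs: 29, 71, 131, 209, 305.
2nd diffs: 42, 60, 78, 96.
3rd diffs: 18, 18, 18 (constant).
Newton forward-difference form: b_k = 11 + 29·C(k-1,1) + 42·C(k-1,2) + 18·C(k-1,3).
At k = 12: k-1 = 11, so b_{12} = 11 + 319 + 2310 + 2970 = 5610.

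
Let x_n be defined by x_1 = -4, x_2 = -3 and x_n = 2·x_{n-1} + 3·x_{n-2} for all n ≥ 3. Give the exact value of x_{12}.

x_3 = -18, x_4 = -45, x_5 = -144, x_6 = -423, x_7 = -1278, x_8 = -3825, x_9 = -11484, x_{10} = -34443, x_{11} = -103338, x_{12} = -310005.
(Characteristic roots are 3 and -1.)

-310005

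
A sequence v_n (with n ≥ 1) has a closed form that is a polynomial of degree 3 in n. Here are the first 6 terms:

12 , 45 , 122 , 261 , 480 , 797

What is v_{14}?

9021

1st diffs: 33, 77, 139, 219, 317.
2nd diffs: 44, 62, 80, 98.
3rd diffs: 18, 18, 18 (constant).
So v_n = 3n^3 + 4n^2 + 5.
Evaluating at n = 14 gives v_{14} = 9021.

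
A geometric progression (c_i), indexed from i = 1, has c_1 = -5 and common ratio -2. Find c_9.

c_i = (-5)·(-2)^(i-1).
c_9 = (-5)·(-2)^8 = -1280.

-1280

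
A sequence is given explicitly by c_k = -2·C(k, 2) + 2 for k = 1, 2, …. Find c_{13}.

C(13, 2) = 78, so c_{13} = -154.

-154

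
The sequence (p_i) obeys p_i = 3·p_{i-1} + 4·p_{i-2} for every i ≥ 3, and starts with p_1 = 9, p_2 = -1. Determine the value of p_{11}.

1677729

Applying the relation repeatedly:
p_3 = 33; p_4 = 95; p_5 = 417; p_6 = 1631; p_7 = 6561; p_8 = 26207; p_9 = 104865; p_{10} = 419423; p_{11} = 1677729.
(Characteristic roots are 4 and -1.)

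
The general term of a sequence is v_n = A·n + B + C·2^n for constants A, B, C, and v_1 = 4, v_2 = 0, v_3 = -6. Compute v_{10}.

Plug in n = 1, 2, 3: A + B + 2C = 4; 2A + B + 4C = 0; 3A + B + 8C = -6.
Subtracting the first from the second: A + 2C = -4.
Subtracting the second from the third: A + 4C = -6.
Solving: C = -1, A = -2, then B = 8.
Hence v_{10} = -2·10 + 8 + (-1)·1024 = -1036.

-1036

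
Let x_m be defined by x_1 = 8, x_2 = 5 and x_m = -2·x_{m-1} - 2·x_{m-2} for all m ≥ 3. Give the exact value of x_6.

-20

x_3 = -26; x_4 = 42; x_5 = -32; x_6 = -20.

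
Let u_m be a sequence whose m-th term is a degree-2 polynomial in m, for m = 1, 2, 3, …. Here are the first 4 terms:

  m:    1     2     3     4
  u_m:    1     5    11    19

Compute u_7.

1st diffs: 4, 6, 8.
2nd diffs: 2, 2 (constant).
Newton forward-difference form: u_m = 1 + 4·C(m-1,1) + 2·C(m-1,2).
At m = 7: m-1 = 6, so u_7 = 1 + 24 + 30 = 55.

55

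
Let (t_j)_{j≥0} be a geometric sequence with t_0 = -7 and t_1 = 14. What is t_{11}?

14336

Common ratio r = -2.
t_j = (-7)·(-2)^(j-0).
t_{11} = (-7)·(-2)^11 = 14336.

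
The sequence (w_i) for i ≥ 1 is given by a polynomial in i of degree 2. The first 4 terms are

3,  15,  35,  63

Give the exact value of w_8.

255

1st diffs: 12, 20, 28.
2nd diffs: 8, 8 (constant).
Newton forward-difference form: w_i = 3 + 12·C(i-1,1) + 8·C(i-1,2).
At i = 8: i-1 = 7, so w_8 = 3 + 84 + 168 = 255.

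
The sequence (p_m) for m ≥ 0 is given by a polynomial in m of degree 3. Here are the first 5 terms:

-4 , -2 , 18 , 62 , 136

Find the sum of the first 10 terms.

3470

1st diffs: 2, 20, 44, 74.
2nd diffs: 18, 24, 30.
3rd diffs: 6, 6 (constant).
Newton forward-difference form: p_m = -4 + 2·C(m,1) + 18·C(m,2) + 6·C(m,3).
Continuing: …, 246, 398, 598, 852, …, p_9 = 1166.
Summing m = 0..9 (10 terms) gives 3470.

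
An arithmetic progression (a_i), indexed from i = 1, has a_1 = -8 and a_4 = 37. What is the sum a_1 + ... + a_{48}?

16536

Common difference d = (37 - (-8)) / (4 - 1) = 15.
a_i = -8 + (i - 1)·15.
a_{48} = 697; S = 48·(-8 + 697)/2 = 16536.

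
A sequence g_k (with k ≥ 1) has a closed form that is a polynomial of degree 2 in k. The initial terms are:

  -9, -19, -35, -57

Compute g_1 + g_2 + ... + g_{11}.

1st diffs: -10, -16, -22.
2nd diffs: -6, -6 (constant).
Newton forward-difference form: g_k = -9 + (-10)·C(k-1,1) + (-6)·C(k-1,2).
Continuing: …, -85, -119, -159, -205, …, g_{11} = -379.
Summing k = 1..11 (11 terms) gives -1639.

-1639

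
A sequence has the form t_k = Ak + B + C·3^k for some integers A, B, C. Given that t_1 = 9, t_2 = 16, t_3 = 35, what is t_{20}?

3486784426

Plug in k = 1, 2, 3: A + B + 3C = 9; 2A + B + 9C = 16; 3A + B + 27C = 35.
Subtracting the first from the second: A + 6C = 7.
Subtracting the second from the third: A + 18C = 19.
Solving: C = 1, A = 1, then B = 5.
Therefore t_{20} = 20 + 5 + 1·3486784401 = 3486784426.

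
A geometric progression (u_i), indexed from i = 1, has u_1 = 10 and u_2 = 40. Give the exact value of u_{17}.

42949672960

Common ratio r = 4.
u_i = 10·4^(i-1).
u_{17} = 10·4^16 = 42949672960.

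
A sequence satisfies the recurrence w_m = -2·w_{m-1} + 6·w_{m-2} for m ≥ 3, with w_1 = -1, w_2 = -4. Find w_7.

1016

Step forward from the initial values:
w_3 = 2  w_4 = -28  w_5 = 68  w_6 = -304  w_7 = 1016.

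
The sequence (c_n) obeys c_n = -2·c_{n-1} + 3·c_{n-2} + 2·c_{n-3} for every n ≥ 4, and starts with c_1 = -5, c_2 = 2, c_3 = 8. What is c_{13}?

257364

c_4 = -20;  c_5 = 68;  c_6 = -180;  c_7 = 524;  c_8 = -1452;  c_9 = 4116;  c_{10} = -11540;  c_{11} = 32524;  c_{12} = -91436;  c_{13} = 257364.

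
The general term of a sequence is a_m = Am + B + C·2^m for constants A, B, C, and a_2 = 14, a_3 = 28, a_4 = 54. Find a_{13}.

24600

Plug in m = 2, 3, 4: 2A + B + 4C = 14; 3A + B + 8C = 28; 4A + B + 16C = 54.
Subtracting the first from the second: A + 4C = 14.
Subtracting the second from the third: A + 8C = 26.
Solving: C = 3, A = 2, then B = -2.
Therefore a_{13} = 26 + (-2) + 3·8192 = 24600.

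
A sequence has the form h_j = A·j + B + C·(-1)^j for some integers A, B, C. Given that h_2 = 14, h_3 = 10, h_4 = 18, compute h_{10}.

30

Plug in j = 2, 3, 4: 2A + B + C = 14; 3A + B - C = 10; 4A + B + C = 18.
Subtracting the first from the second: A - 2C = -4.
Subtracting the second from the third: A + 2C = 8.
Solving: C = 3, A = 2, then B = 7.
Hence h_{10} = 2·10 + 7 + 3·1 = 30.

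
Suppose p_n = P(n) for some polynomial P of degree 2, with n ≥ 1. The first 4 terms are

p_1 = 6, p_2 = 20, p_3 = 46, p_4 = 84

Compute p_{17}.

1670

1st diffs: 14, 26, 38.
2nd diffs: 12, 12 (constant).
Newton forward-difference form: p_n = 6 + 14·C(n-1,1) + 12·C(n-1,2).
At n = 17: n-1 = 16, so p_{17} = 6 + 224 + 1440 = 1670.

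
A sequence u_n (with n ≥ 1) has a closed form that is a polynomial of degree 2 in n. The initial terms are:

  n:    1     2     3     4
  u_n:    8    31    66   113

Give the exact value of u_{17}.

1st diffs: 23, 35, 47.
2nd diffs: 12, 12 (constant).
So u_n = 6n^2 + 5n - 3.
Evaluating at n = 17 gives u_{17} = 1816.

1816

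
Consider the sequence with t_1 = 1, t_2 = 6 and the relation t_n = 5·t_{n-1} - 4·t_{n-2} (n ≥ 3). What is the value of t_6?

1706

t_3 = 26; t_4 = 106; t_5 = 426; t_6 = 1706.
(Characteristic roots are 4 and 1.)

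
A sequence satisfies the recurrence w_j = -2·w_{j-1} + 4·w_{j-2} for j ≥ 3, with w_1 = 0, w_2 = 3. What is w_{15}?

-9265152

Compute successive terms:
w_3 = -6  w_4 = 24  w_5 = -72  …  w_{12} = 273408  w_{13} = -884736  w_{14} = 2863104  w_{15} = -9265152.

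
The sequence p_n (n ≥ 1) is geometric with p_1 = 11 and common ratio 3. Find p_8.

p_n = 11·3^(n-1).
p_8 = 11·3^7 = 24057.

24057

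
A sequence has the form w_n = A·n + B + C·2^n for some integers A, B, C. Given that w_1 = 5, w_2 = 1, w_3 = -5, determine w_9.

At n = 1, 2, 3: A + B + 2C = 5; 2A + B + 4C = 1; 3A + B + 8C = -5.
Subtracting the first from the second: A + 2C = -4.
Subtracting the second from the third: A + 4C = -6.
Solving: C = -1, A = -2, then B = 9.
So w_n = -2·n + 9 + (-1)·2^n; at n=9 this is -521.

-521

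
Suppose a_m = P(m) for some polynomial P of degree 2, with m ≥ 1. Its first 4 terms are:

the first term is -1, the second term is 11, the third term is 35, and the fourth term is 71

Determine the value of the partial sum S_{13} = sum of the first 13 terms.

1st diffs: 12, 24, 36.
2nd diffs: 12, 12 (constant).
Newton forward-difference form: a_m = -1 + 12·C(m-1,1) + 12·C(m-1,2).
Continuing: …, 119, 179, 251, 335, …, a_{13} = 935.
Summing m = 1..13 (13 terms) gives 4355.

4355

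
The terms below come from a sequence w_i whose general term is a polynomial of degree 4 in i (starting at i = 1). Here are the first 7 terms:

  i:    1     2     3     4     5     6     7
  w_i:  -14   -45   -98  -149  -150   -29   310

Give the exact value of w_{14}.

1st diffs: -31, -53, -51, -1, 121, 339.
2nd diffs: -22, 2, 50, 122, 218.
3rd diffs: 24, 48, 72, 96.
4th diffs: 24, 24, 24 (constant).
Newton forward-difference form: w_i = -14 + (-31)·C(i-1,1) + (-22)·C(i-1,2) + 24·C(i-1,3) + 24·C(i-1,4).
At i = 14: i-1 = 13, so w_{14} = -14 - 403 - 1716 + 6864 + 17160 = 21891.

21891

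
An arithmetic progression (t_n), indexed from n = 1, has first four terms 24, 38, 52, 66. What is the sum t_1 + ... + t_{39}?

11310

Common difference d = 14.
t_n = 24 + (n - 1)·14.
t_{39} = 556; S = 39·(24 + 556)/2 = 11310.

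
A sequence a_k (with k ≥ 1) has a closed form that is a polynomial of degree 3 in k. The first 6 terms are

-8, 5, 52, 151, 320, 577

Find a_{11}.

3812

1st diffs: 13, 47, 99, 169, 257.
2nd diffs: 34, 52, 70, 88.
3rd diffs: 18, 18, 18 (constant).
So a_k = 3k^3 - k^2 - 5k - 5.
Evaluating at k = 11 gives a_{11} = 3812.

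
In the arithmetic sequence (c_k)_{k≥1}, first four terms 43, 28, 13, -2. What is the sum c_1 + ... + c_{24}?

-3108

Common difference d = -15.
c_k = 43 + (k - 1)·(-15).
c_{24} = -302; S = 24·(43 + (-302))/2 = -3108.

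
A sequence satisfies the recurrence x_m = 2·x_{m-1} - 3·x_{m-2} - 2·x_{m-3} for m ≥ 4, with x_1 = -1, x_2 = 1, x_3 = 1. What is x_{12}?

-543

Applying the relation repeatedly:
x_4 = 1;  x_5 = -3;  x_6 = -11;  x_7 = -15;  x_8 = 9;  x_9 = 85;  x_{10} = 173;  x_{11} = 73;  x_{12} = -543.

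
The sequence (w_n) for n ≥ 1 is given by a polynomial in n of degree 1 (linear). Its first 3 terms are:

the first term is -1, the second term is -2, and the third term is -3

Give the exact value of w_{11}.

1st diffs: -1, -1 (constant).
So w_n = -n.
Evaluating at n = 11 gives w_{11} = -11.

-11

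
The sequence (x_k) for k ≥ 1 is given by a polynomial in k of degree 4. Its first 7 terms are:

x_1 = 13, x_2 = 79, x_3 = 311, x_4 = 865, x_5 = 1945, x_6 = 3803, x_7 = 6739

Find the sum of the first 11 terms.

104819

1st diffs: 66, 232, 554, 1080, 1858, 2936.
2nd diffs: 166, 322, 526, 778, 1078.
3rd diffs: 156, 204, 252, 300.
4th diffs: 48, 48, 48 (constant).
Newton forward-difference form: x_k = 13 + 66·C(k-1,1) + 166·C(k-1,2) + 156·C(k-1,3) + 48·C(k-1,4).
Continuing: 11101, 17285, 25735, 36943.
Summing k = 1..11 (11 terms) gives 104819.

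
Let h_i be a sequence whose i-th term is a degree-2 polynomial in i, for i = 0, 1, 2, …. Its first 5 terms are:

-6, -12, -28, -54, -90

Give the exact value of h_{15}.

-1146

1st diffs: -6, -16, -26, -36.
2nd diffs: -10, -10, -10 (constant).
Newton forward-difference form: h_i = -6 + (-6)·C(i,1) + (-10)·C(i,2).
At i = 15: i = 15, so h_{15} = -6 - 90 - 1050 = -1146.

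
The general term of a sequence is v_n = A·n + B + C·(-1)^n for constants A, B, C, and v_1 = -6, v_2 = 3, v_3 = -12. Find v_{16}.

-39

Plug in n = 1, 2, 3: A + B - C = -6; 2A + B + C = 3; 3A + B - C = -12.
Subtracting the first from the second: A + 2C = 9.
Subtracting the second from the third: A - 2C = -15.
Solving: C = 6, A = -3, then B = 3.
So v_n = -3·n + 3 + 6·(-1)^n; at n=16 this is -39.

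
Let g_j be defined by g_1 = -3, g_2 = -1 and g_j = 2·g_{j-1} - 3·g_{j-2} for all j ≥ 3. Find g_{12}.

65

Iterate the recurrence:
g_3 = 7;  g_4 = 17;  g_5 = 13;  g_6 = -25;  g_7 = -89;  g_8 = -103;  g_9 = 61;  g_{10} = 431;  g_{11} = 679;  g_{12} = 65.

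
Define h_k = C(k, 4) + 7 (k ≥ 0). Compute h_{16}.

1827

C(16, 4) = 1820, so h_{16} = 1827.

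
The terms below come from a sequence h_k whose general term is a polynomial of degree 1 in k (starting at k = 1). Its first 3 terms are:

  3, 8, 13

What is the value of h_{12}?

1st diffs: 5, 5 (constant).
So h_k = 5k - 2.
Evaluating at k = 12 gives h_{12} = 58.

58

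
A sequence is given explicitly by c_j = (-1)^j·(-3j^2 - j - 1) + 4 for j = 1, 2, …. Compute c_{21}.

1349

(-1)^21 = -1; -3j^2 - j - 1 at j=21 is -1345; so c_{21} = 1349.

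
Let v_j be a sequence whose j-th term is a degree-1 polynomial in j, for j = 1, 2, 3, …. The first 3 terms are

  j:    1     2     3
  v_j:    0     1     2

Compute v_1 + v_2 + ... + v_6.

15

1st diffs: 1, 1 (constant).
So v_j = j - 1.
Continuing: 3, 4, 5.
Summing j = 1..6 (6 terms) gives 15.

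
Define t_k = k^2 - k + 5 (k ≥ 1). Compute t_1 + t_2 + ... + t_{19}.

Over k = 1..19: Σk = 190, Σk² = 2470.
Total = (1)·2470 + (-1)·190 + (5)·19 = 2375.

2375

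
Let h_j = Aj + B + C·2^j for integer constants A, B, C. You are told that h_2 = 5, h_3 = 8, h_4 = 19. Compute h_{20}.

2097059

Plug in j = 2, 3, 4: 2A + B + 4C = 5; 3A + B + 8C = 8; 4A + B + 16C = 19.
Subtracting the first from the second: A + 4C = 3.
Subtracting the second from the third: A + 8C = 11.
Solving: C = 2, A = -5, then B = 7.
Hence h_{20} = -5·20 + 7 + 2·1048576 = 2097059.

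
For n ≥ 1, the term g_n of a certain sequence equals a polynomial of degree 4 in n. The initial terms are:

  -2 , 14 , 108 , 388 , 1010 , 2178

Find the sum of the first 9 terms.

1st diffs: 16, 94, 280, 622, 1168.
2nd diffs: 78, 186, 342, 546.
3rd diffs: 108, 156, 204.
4th diffs: 48, 48 (constant).
So g_n = 2n^4 - 2n^3 + n^2 - 3n.
Continuing: 4144, 7208, 11718.
Summing n = 1..9 (9 terms) gives 26766.

26766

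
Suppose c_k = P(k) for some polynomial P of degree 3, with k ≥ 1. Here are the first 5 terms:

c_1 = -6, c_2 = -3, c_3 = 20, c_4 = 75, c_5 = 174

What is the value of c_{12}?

3107

1st diffs: 3, 23, 55, 99.
2nd diffs: 20, 32, 44.
3rd diffs: 12, 12 (constant).
So c_k = 2k^3 - 2k^2 - 5k - 1.
Evaluating at k = 12 gives c_{12} = 3107.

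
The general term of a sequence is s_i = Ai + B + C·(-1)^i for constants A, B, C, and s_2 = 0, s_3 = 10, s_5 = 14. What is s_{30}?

56

Plug in i = 2, 3, 5: 2A + B + C = 0; 3A + B - C = 10; 5A + B - C = 14.
Subtracting the first from the second: A - 2C = 10.
Subtracting the second from the third: 2A = 4.
Solving: C = -4, A = 2, then B = 0.
Therefore s_{30} = 60 + 0 + (-4)·1 = 56.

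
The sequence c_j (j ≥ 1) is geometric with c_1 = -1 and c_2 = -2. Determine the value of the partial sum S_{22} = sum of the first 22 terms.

-4194303

Common ratio r = 2.
c_j = (-1)·2^(j-1).
S = (-1)·(2^22 - 1)/(2 - 1) = (-1)·(4194304 - 1)/(1) = -4194303.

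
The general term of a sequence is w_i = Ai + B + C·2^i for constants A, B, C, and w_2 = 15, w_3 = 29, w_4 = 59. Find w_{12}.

16363

Write the equations: 2A + B + 4C = 15; 3A + B + 8C = 29; 4A + B + 16C = 59.
Subtracting the first from the second: A + 4C = 14.
Subtracting the second from the third: A + 8C = 30.
Solving: C = 4, A = -2, then B = 3.
So w_i = -2·i + 3 + 4·2^i; at i=12 this is 16363.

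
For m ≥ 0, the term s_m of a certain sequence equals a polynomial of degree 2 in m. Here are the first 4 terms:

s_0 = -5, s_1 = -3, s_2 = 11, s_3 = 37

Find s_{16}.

1st diffs: 2, 14, 26.
2nd diffs: 12, 12 (constant).
Newton forward-difference form: s_m = -5 + 2·C(m,1) + 12·C(m,2).
At m = 16: m = 16, so s_{16} = -5 + 32 + 1440 = 1467.

1467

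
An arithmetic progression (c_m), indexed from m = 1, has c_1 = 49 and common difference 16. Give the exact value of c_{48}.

c_m = 49 + (m - 1)·16.
c_{48} = 49 + 47·16 = 801.

801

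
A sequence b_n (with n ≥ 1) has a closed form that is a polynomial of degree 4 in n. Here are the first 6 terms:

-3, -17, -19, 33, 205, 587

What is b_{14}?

29923

1st diffs: -14, -2, 52, 172, 382.
2nd diffs: 12, 54, 120, 210.
3rd diffs: 42, 66, 90.
4th diffs: 24, 24 (constant).
Newton forward-difference form: b_n = -3 + (-14)·C(n-1,1) + 12·C(n-1,2) + 42·C(n-1,3) + 24·C(n-1,4).
At n = 14: n-1 = 13, so b_{14} = -3 - 182 + 936 + 12012 + 17160 = 29923.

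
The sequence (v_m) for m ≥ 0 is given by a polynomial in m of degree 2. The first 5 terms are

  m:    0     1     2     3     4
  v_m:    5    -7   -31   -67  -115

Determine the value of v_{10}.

-655

1st diffs: -12, -24, -36, -48.
2nd diffs: -12, -12, -12 (constant).
Newton forward-difference form: v_m = 5 + (-12)·C(m,1) + (-12)·C(m,2).
At m = 10: m = 10, so v_{10} = 5 - 120 - 540 = -655.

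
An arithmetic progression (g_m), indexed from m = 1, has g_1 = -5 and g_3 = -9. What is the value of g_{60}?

-123

Common difference d = (-9 - (-5)) / (3 - 1) = -2.
g_m = -5 + (m - 1)·(-2).
g_{60} = -5 + 59·(-2) = -123.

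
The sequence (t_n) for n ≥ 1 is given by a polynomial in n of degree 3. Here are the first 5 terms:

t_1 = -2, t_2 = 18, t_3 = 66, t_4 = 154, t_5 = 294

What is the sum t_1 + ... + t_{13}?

18122

1st diffs: 20, 48, 88, 140.
2nd diffs: 28, 40, 52.
3rd diffs: 12, 12 (constant).
So t_n = 2n^3 + 2n^2 - 6.
Continuing: …, 498, 778, 1146, 1614, …, t_{13} = 4726.
Summing n = 1..13 (13 terms) gives 18122.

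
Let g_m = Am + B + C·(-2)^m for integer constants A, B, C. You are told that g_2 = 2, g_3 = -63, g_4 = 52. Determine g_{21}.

-10485873

At m = 2, 3, 4: 2A + B + 4C = 2; 3A + B - 8C = -63; 4A + B + 16C = 52.
Subtracting the first from the second: A - 12C = -65.
Subtracting the second from the third: A + 24C = 115.
Solving: C = 5, A = -5, then B = -8.
Therefore g_{21} = -105 + (-8) + 5·(-2097152) = -10485873.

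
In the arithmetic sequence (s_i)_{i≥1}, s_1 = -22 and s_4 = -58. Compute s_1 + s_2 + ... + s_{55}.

-19030

Common difference d = (-58 - (-22)) / (4 - 1) = -12.
s_i = -22 + (i - 1)·(-12).
s_{55} = -670; S = 55·(-22 + (-670))/2 = -19030.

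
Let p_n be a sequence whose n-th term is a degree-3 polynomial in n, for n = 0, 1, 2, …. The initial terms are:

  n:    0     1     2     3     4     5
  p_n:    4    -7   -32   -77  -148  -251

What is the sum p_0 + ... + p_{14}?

-15655

1st diffs: -11, -25, -45, -71, -103.
2nd diffs: -14, -20, -26, -32.
3rd diffs: -6, -6, -6 (constant).
Newton forward-difference form: p_n = 4 + (-11)·C(n,1) + (-14)·C(n,2) + (-6)·C(n,3).
Continuing: …, -392, -577, -812, -1103, …, p_{14} = -3608.
Summing n = 0..14 (15 terms) gives -15655.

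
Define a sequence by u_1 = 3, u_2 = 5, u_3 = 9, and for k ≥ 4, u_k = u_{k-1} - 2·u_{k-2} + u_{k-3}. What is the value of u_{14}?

-150

Step forward from the initial values:
u_4 = 2  u_5 = -11  u_6 = -6  …  u_{11} = 22  u_{12} = 85  u_{13} = -2  u_{14} = -150.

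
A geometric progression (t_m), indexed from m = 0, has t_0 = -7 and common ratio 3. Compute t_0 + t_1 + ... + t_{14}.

t_m = (-7)·3^(m-0).
S = (-7)·(3^15 - 1)/(3 - 1) = (-7)·(14348907 - 1)/(2) = -50221171.

-50221171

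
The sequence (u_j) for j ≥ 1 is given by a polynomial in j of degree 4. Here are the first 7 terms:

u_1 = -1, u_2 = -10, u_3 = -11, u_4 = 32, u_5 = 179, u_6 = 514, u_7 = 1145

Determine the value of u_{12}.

1st diffs: -9, -1, 43, 147, 335, 631.
2nd diffs: 8, 44, 104, 188, 296.
3rd diffs: 36, 60, 84, 108.
4th diffs: 24, 24, 24 (constant).
Newton forward-difference form: u_j = -1 + (-9)·C(j-1,1) + 8·C(j-1,2) + 36·C(j-1,3) + 24·C(j-1,4).
At j = 12: j-1 = 11, so u_{12} = -1 - 99 + 440 + 5940 + 7920 = 14200.

14200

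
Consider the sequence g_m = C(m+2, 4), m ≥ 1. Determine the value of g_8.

210

C(10, 4) = 210, so g_8 = 210.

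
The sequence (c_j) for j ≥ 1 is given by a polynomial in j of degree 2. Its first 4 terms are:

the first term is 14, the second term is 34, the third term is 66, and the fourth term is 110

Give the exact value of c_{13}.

1st diffs: 20, 32, 44.
2nd diffs: 12, 12 (constant).
So c_j = 6j^2 + 2j + 6.
Evaluating at j = 13 gives c_{13} = 1046.

1046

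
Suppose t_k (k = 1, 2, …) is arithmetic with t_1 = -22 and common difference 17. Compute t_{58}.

t_k = -22 + (k - 1)·17.
t_{58} = -22 + 57·17 = 947.

947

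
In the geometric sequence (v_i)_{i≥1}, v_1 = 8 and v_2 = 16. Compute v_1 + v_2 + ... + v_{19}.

Common ratio r = 2.
v_i = 8·2^(i-1).
S = 8·(2^19 - 1)/(2 - 1) = 8·(524288 - 1)/(1) = 4194296.

4194296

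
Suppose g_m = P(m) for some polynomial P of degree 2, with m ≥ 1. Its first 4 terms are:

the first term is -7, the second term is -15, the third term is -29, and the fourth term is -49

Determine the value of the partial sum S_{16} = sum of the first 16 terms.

1st diffs: -8, -14, -20.
2nd diffs: -6, -6 (constant).
So g_m = -3m^2 + m - 5.
Continuing: …, -75, -107, -145, -189, …, g_{16} = -757.
Summing m = 1..16 (16 terms) gives -4432.

-4432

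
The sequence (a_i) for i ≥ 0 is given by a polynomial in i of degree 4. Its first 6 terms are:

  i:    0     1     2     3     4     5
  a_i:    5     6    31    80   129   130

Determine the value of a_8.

-995

1st diffs: 1, 25, 49, 49, 1.
2nd diffs: 24, 24, 0, -48.
3rd diffs: 0, -24, -48.
4th diffs: -24, -24 (constant).
So a_i = -i^4 + 6i^3 + i^2 - 5i + 5.
Evaluating at i = 8 gives a_8 = -995.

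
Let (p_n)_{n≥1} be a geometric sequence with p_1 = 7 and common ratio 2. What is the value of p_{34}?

60129542144

p_n = 7·2^(n-1).
p_{34} = 7·2^33 = 60129542144.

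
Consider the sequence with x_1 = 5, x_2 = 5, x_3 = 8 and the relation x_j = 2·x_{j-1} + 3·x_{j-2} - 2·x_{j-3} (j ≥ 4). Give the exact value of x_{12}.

78445

Applying the relation repeatedly:
x_4 = 21  x_5 = 56  x_6 = 159  x_7 = 444  x_8 = 1253  x_9 = 3520  x_{10} = 9911  x_{11} = 27876  x_{12} = 78445.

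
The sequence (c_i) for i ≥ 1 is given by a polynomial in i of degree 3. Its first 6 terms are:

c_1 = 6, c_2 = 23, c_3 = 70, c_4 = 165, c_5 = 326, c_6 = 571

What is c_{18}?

16615

1st diffs: 17, 47, 95, 161, 245.
2nd diffs: 30, 48, 66, 84.
3rd diffs: 18, 18, 18 (constant).
Newton forward-difference form: c_i = 6 + 17·C(i-1,1) + 30·C(i-1,2) + 18·C(i-1,3).
At i = 18: i-1 = 17, so c_{18} = 6 + 289 + 4080 + 12240 = 16615.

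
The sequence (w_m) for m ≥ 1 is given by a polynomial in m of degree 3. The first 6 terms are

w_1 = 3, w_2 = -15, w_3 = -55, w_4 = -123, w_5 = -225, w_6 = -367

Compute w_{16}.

1st diffs: -18, -40, -68, -102, -142.
2nd diffs: -22, -28, -34, -40.
3rd diffs: -6, -6, -6 (constant).
Newton forward-difference form: w_m = 3 + (-18)·C(m-1,1) + (-22)·C(m-1,2) + (-6)·C(m-1,3).
At m = 16: m-1 = 15, so w_{16} = 3 - 270 - 2310 - 2730 = -5307.

-5307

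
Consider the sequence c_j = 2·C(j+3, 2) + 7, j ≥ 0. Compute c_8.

C(11, 2) = 55, so c_8 = 117.

117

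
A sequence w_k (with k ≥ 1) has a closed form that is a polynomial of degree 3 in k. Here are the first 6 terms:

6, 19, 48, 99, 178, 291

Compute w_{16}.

4611

1st diffs: 13, 29, 51, 79, 113.
2nd diffs: 16, 22, 28, 34.
3rd diffs: 6, 6, 6 (constant).
Newton forward-difference form: w_k = 6 + 13·C(k-1,1) + 16·C(k-1,2) + 6·C(k-1,3).
At k = 16: k-1 = 15, so w_{16} = 6 + 195 + 1680 + 2730 = 4611.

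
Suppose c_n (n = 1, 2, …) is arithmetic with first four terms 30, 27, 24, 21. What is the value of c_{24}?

-39

Common difference d = -3.
c_n = 30 + (n - 1)·(-3).
c_{24} = 30 + 23·(-3) = -39.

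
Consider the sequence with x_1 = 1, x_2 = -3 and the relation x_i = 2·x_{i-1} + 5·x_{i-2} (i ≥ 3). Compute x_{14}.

x_3 = -1  x_4 = -17  x_5 = -39  …  x_{11} = -75441  x_{12} = -260497  x_{13} = -898199  x_{14} = -3098883.

-3098883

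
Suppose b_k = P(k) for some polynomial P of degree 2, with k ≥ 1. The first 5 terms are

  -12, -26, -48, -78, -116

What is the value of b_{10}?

1st diffs: -14, -22, -30, -38.
2nd diffs: -8, -8, -8 (constant).
Newton forward-difference form: b_k = -12 + (-14)·C(k-1,1) + (-8)·C(k-1,2).
At k = 10: k-1 = 9, so b_{10} = -12 - 126 - 288 = -426.

-426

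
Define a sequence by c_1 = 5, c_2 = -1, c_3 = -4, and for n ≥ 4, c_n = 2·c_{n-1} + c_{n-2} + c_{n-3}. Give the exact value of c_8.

Iterate the recurrence:
c_4 = -4;  c_5 = -13;  c_6 = -34;  c_7 = -85;  c_8 = -217.

-217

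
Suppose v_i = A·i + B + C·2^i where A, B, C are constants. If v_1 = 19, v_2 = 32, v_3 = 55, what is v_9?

2593

Write the equations: A + B + 2C = 19; 2A + B + 4C = 32; 3A + B + 8C = 55.
Subtracting the first from the second: A + 2C = 13.
Subtracting the second from the third: A + 4C = 23.
Solving: C = 5, A = 3, then B = 6.
So v_i = 3·i + 6 + 5·2^i; at i=9 this is 2593.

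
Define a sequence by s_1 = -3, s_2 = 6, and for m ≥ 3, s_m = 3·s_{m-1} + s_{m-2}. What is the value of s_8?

Compute successive terms:
s_3 = 15  s_4 = 51  s_5 = 168  s_6 = 555  s_7 = 1833  s_8 = 6054.

6054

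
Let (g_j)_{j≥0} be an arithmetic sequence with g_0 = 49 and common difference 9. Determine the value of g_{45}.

454

g_j = 49 + (j - 0)·9.
g_{45} = 49 + 45·9 = 454.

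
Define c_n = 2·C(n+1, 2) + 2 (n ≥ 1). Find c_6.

C(7, 2) = 21, so c_6 = 44.

44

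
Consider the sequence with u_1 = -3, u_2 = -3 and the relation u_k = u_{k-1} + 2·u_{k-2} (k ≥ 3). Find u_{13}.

-8193

Step forward from the initial values:
u_3 = -9;  u_4 = -15;  u_5 = -33;  …;  u_{10} = -1023;  u_{11} = -2049;  u_{12} = -4095;  u_{13} = -8193.
(Characteristic roots are 2 and -1.)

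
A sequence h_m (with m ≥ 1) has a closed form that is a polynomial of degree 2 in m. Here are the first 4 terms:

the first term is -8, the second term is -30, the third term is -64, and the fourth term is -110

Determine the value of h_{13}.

-1064

1st diffs: -22, -34, -46.
2nd diffs: -12, -12 (constant).
Newton forward-difference form: h_m = -8 + (-22)·C(m-1,1) + (-12)·C(m-1,2).
At m = 13: m-1 = 12, so h_{13} = -8 - 264 - 792 = -1064.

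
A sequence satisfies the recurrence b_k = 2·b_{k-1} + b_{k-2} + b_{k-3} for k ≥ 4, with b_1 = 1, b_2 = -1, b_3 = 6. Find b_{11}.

8114

Step forward from the initial values:
b_4 = 12, b_5 = 29, b_6 = 76, b_7 = 193, b_8 = 491, b_9 = 1251, b_{10} = 3186, b_{11} = 8114.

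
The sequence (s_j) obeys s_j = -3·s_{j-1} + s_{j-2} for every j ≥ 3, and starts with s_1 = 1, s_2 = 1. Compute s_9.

Step forward from the initial values:
s_3 = -2; s_4 = 7; s_5 = -23; s_6 = 76; s_7 = -251; s_8 = 829; s_9 = -2738.

-2738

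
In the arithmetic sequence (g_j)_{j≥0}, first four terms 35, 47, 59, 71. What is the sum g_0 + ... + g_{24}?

4475

Common difference d = 12.
g_j = 35 + (j - 0)·12.
g_{24} = 323; S = 25·(35 + 323)/2 = 4475.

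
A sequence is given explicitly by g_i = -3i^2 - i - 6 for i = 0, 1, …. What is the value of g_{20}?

-1226

g_{20} = -3·20^2 - 1·20 - 6 = -1226.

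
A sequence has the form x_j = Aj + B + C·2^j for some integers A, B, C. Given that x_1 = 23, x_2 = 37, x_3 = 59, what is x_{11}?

8267

Plug in j = 1, 2, 3: A + B + 2C = 23; 2A + B + 4C = 37; 3A + B + 8C = 59.
Subtracting the first from the second: A + 2C = 14.
Subtracting the second from the third: A + 4C = 22.
Solving: C = 4, A = 6, then B = 9.
Hence x_{11} = 6·11 + 9 + 4·2048 = 8267.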